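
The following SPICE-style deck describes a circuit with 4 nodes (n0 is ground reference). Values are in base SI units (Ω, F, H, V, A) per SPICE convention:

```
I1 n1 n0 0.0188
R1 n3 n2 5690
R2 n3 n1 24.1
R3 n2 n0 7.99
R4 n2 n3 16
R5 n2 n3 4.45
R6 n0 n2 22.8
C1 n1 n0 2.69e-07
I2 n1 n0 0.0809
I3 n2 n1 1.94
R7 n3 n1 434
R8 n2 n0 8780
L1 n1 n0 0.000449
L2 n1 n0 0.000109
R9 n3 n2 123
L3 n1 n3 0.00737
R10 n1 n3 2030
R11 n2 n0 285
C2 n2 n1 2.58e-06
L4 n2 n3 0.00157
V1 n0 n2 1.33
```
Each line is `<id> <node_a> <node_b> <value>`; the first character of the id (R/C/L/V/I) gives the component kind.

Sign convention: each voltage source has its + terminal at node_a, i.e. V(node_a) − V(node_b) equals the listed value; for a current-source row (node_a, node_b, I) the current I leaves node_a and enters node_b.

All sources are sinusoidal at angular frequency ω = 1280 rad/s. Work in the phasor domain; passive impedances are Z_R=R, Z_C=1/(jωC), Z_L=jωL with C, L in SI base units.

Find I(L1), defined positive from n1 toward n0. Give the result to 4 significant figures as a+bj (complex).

Apply KCL at each of the 3 non-ground nodes and solve the resulting linear system.
Node n1: branches {I1, R2, C1, I2, I3, R7, L1, L2, L3, R10, C2} → V_1 = -0.01162+0.1989j
Node n2: branches {R1, R3, R4, R5, R6, I3, R8, R9, R11, C2, L4, V1} → V_2 = -1.330+0.000j
Node n3: branches {R1, R2, R4, R5, R7, R9, L3, R10, L4} → V_3 = -1.109+0.007252j
Source currents: i(V1)=1.642+0.1035j

0.3462+0.02021j A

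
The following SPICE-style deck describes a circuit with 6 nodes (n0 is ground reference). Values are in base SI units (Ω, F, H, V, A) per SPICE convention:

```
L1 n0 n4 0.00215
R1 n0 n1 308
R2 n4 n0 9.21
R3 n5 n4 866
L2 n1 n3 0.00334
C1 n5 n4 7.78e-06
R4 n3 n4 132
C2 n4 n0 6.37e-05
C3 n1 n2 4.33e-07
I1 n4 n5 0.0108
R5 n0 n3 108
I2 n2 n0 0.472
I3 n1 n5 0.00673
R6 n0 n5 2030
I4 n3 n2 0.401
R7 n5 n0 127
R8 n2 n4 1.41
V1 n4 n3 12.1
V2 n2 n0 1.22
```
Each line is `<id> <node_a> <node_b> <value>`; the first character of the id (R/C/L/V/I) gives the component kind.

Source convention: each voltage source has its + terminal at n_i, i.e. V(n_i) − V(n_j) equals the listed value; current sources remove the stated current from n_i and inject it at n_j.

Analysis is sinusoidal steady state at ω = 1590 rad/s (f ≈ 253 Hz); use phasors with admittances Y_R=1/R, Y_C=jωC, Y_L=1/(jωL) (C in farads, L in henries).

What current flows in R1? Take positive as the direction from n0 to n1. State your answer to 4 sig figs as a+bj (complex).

MNA unknowns: 5 node voltages V₁..V_5 plus 2 source currents (V1, V2)
L1: Y=0.000-0.2925j on G[0,4]
R1: Y=0.003247+0.000j on G[0,1]
R2: Y=0.1086+0.000j on G[4,0]
R3: Y=0.001155+0.000j on G[5,4]
L2: Y=0.000-0.1883j on G[1,3]
C1: Y=0.000+0.01237j on G[5,4]
R4: Y=0.007576+0.000j on G[3,4]
C2: Y=0.000+0.1013j on G[4,0]
C3: Y=0.000+0.0006885j on G[1,2]
I1: z[4]−=0.0108, z[5]+=0.0108
R5: Y=0.009259+0.000j on G[0,3]
I2: z[2]−=0.472, z[0]+=0.472
I3: z[1]−=0.00673, z[5]+=0.00673
R6: Y=0.0004926+0.000j on G[0,5]
I4: z[3]−=0.401, z[2]+=0.401
R7: Y=0.007874+0.000j on G[5,0]
R8: Y=0.7092+0.000j on G[2,4]
V1: row V4−V3=12.1, i_V1 at 4,3
V2: row V2−V0=1.22, i_V2 at 2,0
solve → V1=-11.45+0.3367j, V2=1.220+0.000j, V3=-11.41+0.1738j, V4=0.6909+0.1738j, V5=1.076-0.4794j
aux → i_V1=0.1730-0.006020j, i_V2=-0.4465+0.1146j

0.03717-0.001093j A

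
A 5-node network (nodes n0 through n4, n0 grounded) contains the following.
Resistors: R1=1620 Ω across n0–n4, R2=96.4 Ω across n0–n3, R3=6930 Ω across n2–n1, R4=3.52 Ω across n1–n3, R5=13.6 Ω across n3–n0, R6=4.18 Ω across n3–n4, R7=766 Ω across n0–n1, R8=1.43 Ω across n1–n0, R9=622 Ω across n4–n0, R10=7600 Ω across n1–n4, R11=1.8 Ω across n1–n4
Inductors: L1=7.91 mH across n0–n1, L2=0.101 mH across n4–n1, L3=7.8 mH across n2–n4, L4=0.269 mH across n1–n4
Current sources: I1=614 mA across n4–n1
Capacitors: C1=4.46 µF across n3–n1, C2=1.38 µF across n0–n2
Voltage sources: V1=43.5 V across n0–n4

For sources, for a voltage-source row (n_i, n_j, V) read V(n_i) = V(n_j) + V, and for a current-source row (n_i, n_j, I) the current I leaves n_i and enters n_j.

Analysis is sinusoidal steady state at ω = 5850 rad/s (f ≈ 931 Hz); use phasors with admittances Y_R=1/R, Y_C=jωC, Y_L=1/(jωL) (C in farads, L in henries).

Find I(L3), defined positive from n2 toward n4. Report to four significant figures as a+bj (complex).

0.007293+0.5582j A

Element admittances at ω=5850 rad/s:
  Y(R1) = 0.0006173+0.000j S between n0,n4
  Y(R2) = 0.01037+0.000j S between n0,n3
  Y(R3) = 0.0001443+0.000j S between n2,n1
  Y(L1) = 0.000-0.02161j S between n0,n1
  Y(R4) = 0.2841+0.000j S between n1,n3
  Y(R5) = 0.07353+0.000j S between n3,n0
  Y(R6) = 0.2392+0.000j S between n3,n4
  Y(R7) = 0.001305+0.000j S between n0,n1
  I1: injects 0.614 A into n1 (from n4)
  Y(L2) = 0.000-1.692j S between n4,n1
  Y(R8) = 0.6993+0.000j S between n1,n0
  Y(L3) = 0.000-0.02192j S between n2,n4
  Y(L4) = 0.000-0.6355j S between n1,n4
  Y(C1) = 0.000+0.02609j S between n3,n1
  Y(R9) = 0.001608+0.000j S between n4,n0
  Y(R10) = 0.0001316+0.000j S between n1,n4
  Y(R11) = 0.5556+0.000j S between n1,n4
  Y(C2) = 0.000+0.008073j S between n0,n2
  V1: constraint V(n0)−V(n4) = 43.5
Assemble and solve the 5×5 MNA system:
  V(n1)=-37.05+10.12j  V(n2)=-68.97+0.3328j  V(n3)=-34.71+4.636j  V(n4)=-43.50+0.000j
  i(V1)=-28.75+7.726j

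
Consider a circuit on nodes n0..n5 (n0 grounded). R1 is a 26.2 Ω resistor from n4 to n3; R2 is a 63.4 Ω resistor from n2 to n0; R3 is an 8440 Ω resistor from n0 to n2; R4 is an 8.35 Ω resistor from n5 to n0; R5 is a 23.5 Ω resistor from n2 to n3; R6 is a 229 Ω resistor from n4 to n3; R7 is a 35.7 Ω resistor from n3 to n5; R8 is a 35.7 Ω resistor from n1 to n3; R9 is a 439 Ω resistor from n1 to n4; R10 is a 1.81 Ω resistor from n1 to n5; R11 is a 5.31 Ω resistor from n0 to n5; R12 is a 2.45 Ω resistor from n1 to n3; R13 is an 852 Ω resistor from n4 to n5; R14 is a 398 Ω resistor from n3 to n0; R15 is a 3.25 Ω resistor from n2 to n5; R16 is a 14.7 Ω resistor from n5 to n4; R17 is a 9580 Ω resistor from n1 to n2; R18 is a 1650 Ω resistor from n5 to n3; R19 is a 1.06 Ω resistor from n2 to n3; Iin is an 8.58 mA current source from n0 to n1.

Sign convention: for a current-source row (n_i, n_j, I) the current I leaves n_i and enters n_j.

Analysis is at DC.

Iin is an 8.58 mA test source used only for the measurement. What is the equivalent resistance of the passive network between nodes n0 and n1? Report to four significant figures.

R_eq = 4.363 Ω

Element admittances at DC:
  Y(R1) = 0.03817 S between n4,n3
  Y(R2) = 0.01577 S between n2,n0
  Y(R3) = 0.0001185 S between n0,n2
  Y(R4) = 0.1198 S between n5,n0
  Y(R5) = 0.04255 S between n2,n3
  Y(R6) = 0.004367 S between n4,n3
  Y(R7) = 0.02801 S between n3,n5
  Y(R8) = 0.02801 S between n1,n3
  Y(R9) = 0.002278 S between n1,n4
  Y(R10) = 0.5525 S between n1,n5
  Y(R11) = 0.1883 S between n0,n5
  Y(R12) = 0.4082 S between n1,n3
  Y(R13) = 0.001174 S between n4,n5
  Y(R14) = 0.002513 S between n3,n0
  Y(R15) = 0.3077 S between n2,n5
  Y(R16) = 0.06803 S between n5,n4
  Y(R17) = 0.0001044 S between n1,n2
  Y(R18) = 0.0006061 S between n5,n3
  Y(R19) = 0.9434 S between n2,n3
  Iin: injects 0.00858 A into n1 (from n0)
Assemble and solve the 5×5 MNA system:
  V(n1)=0.03743  V(n2)=0.03041  V(n3)=0.03227  V(n4)=0.02858  V(n5)=0.02602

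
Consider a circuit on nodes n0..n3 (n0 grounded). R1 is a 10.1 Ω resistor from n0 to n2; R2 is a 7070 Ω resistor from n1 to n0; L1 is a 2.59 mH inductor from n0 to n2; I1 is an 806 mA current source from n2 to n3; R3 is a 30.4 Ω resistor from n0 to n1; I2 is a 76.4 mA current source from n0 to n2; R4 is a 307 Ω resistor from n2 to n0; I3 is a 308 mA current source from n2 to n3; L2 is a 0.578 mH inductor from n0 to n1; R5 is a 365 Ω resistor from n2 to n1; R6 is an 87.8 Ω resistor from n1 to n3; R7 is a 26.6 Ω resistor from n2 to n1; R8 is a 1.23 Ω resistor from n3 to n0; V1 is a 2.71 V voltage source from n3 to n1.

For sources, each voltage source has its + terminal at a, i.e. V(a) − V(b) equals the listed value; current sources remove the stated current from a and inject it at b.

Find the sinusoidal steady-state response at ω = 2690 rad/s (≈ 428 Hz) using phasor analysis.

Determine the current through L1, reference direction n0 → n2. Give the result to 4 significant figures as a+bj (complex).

Element admittances at ω=2690 rad/s:
  Y(R1) = 0.09901+0.000j S between n0,n2
  Y(R2) = 0.0001414+0.000j S between n1,n0
  Y(L1) = 0.000-0.1435j S between n0,n2
  I1: injects 0.806 A into n3 (from n2)
  Y(R3) = 0.03289+0.000j S between n0,n1
  I2: injects 0.0764 A into n2 (from n0)
  Y(R4) = 0.003257+0.000j S between n2,n0
  I3: injects 0.308 A into n3 (from n2)
  Y(L2) = 0.000-0.6432j S between n0,n1
  Y(R5) = 0.002740+0.000j S between n2,n1
  Y(R6) = 0.01139+0.000j S between n1,n3
  Y(R7) = 0.03759+0.000j S between n2,n1
  Y(R8) = 0.8130+0.000j S between n3,n0
  V1: constraint V(n3)−V(n1) = 2.71
Assemble and solve the 4×4 MNA system:
  V(n1)=-0.8294-0.7777j  V(n2)=-3.621-3.865j  V(n3)=1.881-0.7777j
  i(V1)=-0.4458+0.6322j

0.5547-0.5197j A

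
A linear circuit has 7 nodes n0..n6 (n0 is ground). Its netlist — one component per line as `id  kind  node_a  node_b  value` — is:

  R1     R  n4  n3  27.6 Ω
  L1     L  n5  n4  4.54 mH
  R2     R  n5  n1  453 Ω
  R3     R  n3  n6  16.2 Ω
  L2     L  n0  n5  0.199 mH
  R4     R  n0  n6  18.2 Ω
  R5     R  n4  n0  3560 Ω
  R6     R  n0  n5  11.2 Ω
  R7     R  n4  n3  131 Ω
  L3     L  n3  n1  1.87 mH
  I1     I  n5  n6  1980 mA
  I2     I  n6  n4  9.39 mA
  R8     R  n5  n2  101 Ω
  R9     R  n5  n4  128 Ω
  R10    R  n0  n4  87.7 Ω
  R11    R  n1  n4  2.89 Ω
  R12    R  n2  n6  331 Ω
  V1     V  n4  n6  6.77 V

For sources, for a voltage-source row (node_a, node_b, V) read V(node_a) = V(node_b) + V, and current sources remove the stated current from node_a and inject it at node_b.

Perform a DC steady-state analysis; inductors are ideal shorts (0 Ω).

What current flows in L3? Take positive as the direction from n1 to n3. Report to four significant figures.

0.3207 A

Apply KCL at each of the 6 non-ground nodes and solve the resulting linear system.
Node n1: branches {R2, L3, R11} → V_1 = -0.9208
Node n2: branches {R8, R12} → V_2 = -1.583
Node n3: branches {R1, R3, R7, L3} → V_3 = -0.9208
Node n4: branches {R1, L1, R5, R7, I2, R9, R10, R11, V1} → V_4 = 0.000
Node n5: branches {L1, R2, L2, R6, I1, R8, R9} → V_5 = 0.000
Node n6: branches {R3, R4, I1, I2, R12, V1} → V_6 = -6.770
Source currents: i(L1)=-2.370, i(L2)=-0.3720, i(L3)=-0.3207, i(V1)=-2.719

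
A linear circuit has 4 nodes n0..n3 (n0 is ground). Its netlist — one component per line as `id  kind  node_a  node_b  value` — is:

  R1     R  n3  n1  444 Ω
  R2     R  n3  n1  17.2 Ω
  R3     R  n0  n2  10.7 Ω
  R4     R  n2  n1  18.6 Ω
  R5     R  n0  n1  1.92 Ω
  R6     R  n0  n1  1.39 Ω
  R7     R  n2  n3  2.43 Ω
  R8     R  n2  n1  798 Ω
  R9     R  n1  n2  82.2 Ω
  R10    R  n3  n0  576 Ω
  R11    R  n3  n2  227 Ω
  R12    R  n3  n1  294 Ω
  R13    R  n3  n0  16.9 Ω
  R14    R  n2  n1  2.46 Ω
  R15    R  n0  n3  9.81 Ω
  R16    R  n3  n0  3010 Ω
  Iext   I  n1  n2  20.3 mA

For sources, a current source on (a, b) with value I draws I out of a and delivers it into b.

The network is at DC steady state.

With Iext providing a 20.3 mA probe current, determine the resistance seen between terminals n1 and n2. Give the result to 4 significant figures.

R_eq = 1.456 Ω

MNA unknowns: 3 node voltages V₁..V_3
R1: Y=0.002252 on G[3,1]
R2: Y=0.05814 on G[3,1]
R3: Y=0.09346 on G[0,2]
R4: Y=0.05376 on G[2,1]
R5: Y=0.5208 on G[0,1]
R6: Y=0.7194 on G[0,1]
R7: Y=0.4115 on G[2,3]
R8: Y=0.001253 on G[2,1]
R9: Y=0.01217 on G[1,2]
R10: Y=0.001736 on G[3,0]
R11: Y=0.004405 on G[3,2]
R12: Y=0.003401 on G[3,1]
R13: Y=0.05917 on G[3,0]
R14: Y=0.4065 on G[2,1]
R15: Y=0.1019 on G[0,3]
R16: Y=0.0003322 on G[3,0]
Iext: z[1]−=0.0203, z[2]+=0.0203
solve → V1=-0.004042, V2=0.02552, V3=0.01611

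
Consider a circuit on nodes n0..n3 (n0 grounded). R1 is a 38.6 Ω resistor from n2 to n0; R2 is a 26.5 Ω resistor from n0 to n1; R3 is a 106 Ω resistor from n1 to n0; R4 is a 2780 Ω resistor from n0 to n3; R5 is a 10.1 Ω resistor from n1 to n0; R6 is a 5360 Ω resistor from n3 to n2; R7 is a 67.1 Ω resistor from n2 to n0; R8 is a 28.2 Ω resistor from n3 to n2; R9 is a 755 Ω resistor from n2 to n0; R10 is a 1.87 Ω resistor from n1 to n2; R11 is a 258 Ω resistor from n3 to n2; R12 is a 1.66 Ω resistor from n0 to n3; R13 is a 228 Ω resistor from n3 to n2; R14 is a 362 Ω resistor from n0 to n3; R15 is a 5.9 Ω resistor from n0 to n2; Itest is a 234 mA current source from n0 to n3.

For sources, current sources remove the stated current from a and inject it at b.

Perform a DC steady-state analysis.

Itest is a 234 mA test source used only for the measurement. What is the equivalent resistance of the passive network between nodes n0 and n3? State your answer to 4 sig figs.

R_eq = 1.552 Ω

MNA unknowns: 3 node voltages V₁..V_3
R1: Y=0.02591 on G[2,0]
R2: Y=0.03774 on G[0,1]
R3: Y=0.009434 on G[1,0]
R4: Y=0.0003597 on G[0,3]
R5: Y=0.09901 on G[1,0]
R6: Y=0.0001866 on G[3,2]
R7: Y=0.01490 on G[2,0]
R8: Y=0.03546 on G[3,2]
R9: Y=0.001325 on G[2,0]
R10: Y=0.5348 on G[1,2]
R11: Y=0.003876 on G[3,2]
R12: Y=0.6024 on G[0,3]
R13: Y=0.004386 on G[3,2]
R14: Y=0.002762 on G[0,3]
R15: Y=0.1695 on G[0,2]
Itest: z[0]−=0.234, z[3]+=0.234
solve → V1=0.03382, V2=0.04307, V3=0.3632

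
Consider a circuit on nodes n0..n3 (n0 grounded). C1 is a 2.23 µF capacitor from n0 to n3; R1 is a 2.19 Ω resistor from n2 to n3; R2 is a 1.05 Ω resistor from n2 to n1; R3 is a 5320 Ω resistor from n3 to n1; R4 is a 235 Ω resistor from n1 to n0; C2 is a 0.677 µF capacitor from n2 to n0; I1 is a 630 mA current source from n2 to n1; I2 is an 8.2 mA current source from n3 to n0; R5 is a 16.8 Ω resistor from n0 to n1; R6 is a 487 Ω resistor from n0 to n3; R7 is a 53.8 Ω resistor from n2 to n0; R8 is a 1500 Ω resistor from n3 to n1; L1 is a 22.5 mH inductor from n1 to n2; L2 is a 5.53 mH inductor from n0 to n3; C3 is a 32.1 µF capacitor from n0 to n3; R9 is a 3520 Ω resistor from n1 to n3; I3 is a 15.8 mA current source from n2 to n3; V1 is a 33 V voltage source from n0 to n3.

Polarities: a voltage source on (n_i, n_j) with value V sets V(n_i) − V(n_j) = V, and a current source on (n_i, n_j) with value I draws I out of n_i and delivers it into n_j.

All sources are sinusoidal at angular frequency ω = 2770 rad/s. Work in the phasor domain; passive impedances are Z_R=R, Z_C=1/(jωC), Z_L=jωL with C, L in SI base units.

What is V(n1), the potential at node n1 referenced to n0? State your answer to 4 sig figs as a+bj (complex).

-25.90+0.1260j V

Element admittances at ω=2770 rad/s:
  Y(C1) = 0.000+0.006177j S between n0,n3
  Y(R1) = 0.4566+0.000j S between n2,n3
  Y(R2) = 0.9524+0.000j S between n2,n1
  Y(R3) = 0.0001880+0.000j S between n3,n1
  Y(R4) = 0.004255+0.000j S between n1,n0
  Y(C2) = 0.000+0.001875j S between n2,n0
  I1: injects 0.63 A into n1 (from n2)
  I2: injects 0.0082 A into n0 (from n3)
  Y(R5) = 0.05952+0.000j S between n0,n1
  Y(R6) = 0.002053+0.000j S between n0,n3
  Y(R7) = 0.01859+0.000j S between n2,n0
  Y(R8) = 0.0006667+0.000j S between n3,n1
  Y(L1) = 0.000-0.01604j S between n1,n2
  Y(L2) = 0.000-0.06528j S between n0,n3
  Y(C3) = 0.000+0.08892j S between n0,n3
  Y(R9) = 0.0002841+0.000j S between n1,n3
  I3: injects 0.0158 A into n3 (from n2)
  V1: constraint V(n0)−V(n3) = 33
Assemble and solve the 4×4 MNA system:
  V(n1)=-25.90+0.1260j  V(n2)=-28.28+0.09440j  V(n3)=-33.00+0.000j
  i(V1)=-2.237-1.027j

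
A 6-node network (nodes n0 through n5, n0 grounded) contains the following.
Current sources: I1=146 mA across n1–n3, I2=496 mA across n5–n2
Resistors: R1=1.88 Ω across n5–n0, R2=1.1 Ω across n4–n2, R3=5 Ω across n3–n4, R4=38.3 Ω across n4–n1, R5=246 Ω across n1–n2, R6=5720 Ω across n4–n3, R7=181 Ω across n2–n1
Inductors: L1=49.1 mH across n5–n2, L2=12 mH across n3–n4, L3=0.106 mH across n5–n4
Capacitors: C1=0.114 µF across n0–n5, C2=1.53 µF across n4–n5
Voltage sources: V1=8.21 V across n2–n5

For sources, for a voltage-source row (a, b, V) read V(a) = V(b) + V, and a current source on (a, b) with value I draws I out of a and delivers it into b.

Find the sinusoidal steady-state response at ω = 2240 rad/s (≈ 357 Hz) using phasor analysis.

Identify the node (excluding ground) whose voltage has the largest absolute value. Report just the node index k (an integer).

Element admittances at ω=2240 rad/s:
  I1: injects 0.146 A into n3 (from n1)
  Y(R1) = 0.5319+0.000j S between n5,n0
  Y(L1) = 0.000-0.009092j S between n5,n2
  Y(R2) = 0.9091+0.000j S between n4,n2
  I2: injects 0.496 A into n2 (from n5)
  Y(L2) = 0.000-0.03720j S between n3,n4
  Y(C1) = 0.000+0.0002554j S between n0,n5
  Y(R3) = 0.2000+0.000j S between n3,n4
  Y(R4) = 0.02611+0.000j S between n4,n1
  Y(R5) = 0.004065+0.000j S between n1,n2
  Y(C2) = 0.000+0.003427j S between n4,n5
  Y(L3) = 0.000-4.212j S between n5,n4
  Y(R6) = 0.0001748+0.000j S between n4,n3
  Y(R7) = 0.005525+0.000j S between n2,n1
  V1: constraint V(n2)−V(n5) = 8.21
Assemble and solve the 6×6 MNA system:
  V(n1)=-1.611+1.255j  V(n2)=8.210+0.000j  V(n3)=1.078+1.846j  V(n4)=0.3734+1.715j  V(n5)=0.000+0.000j
  i(V1)=-6.722+1.646j

2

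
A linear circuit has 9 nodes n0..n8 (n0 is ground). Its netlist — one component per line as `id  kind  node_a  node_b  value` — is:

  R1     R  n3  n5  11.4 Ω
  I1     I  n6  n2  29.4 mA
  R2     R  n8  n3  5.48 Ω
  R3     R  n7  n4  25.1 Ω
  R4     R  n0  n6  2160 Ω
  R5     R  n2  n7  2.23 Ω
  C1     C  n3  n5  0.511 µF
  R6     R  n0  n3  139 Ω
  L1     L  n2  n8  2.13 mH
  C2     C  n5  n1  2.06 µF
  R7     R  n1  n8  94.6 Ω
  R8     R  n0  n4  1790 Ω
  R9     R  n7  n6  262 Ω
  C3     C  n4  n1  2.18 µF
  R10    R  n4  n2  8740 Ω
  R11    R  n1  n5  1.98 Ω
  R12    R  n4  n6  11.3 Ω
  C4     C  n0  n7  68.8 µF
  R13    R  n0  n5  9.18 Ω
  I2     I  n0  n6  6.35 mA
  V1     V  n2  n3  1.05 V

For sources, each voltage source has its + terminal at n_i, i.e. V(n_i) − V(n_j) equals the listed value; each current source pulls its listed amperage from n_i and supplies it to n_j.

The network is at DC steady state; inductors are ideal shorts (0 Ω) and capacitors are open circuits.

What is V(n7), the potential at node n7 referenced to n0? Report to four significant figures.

Element admittances at DC:
  Y(R1) = 0.08772 S between n3,n5
  I1: injects 0.0294 A into n2 (from n6)
  Y(R2) = 0.1825 S between n8,n3
  Y(R3) = 0.03984 S between n7,n4
  Y(R4) = 0.0004630 S between n0,n6
  Y(R5) = 0.4484 S between n2,n7
  Y(C1) = 0.000 S between n3,n5
  Y(R6) = 0.007194 S between n0,n3
  L1: short n2↔n8 (DC inductor)
  Y(C2) = 0.000 S between n5,n1
  Y(R7) = 0.01057 S between n1,n8
  Y(R8) = 0.0005587 S between n0,n4
  Y(R9) = 0.003817 S between n7,n6
  Y(C3) = 0.000 S between n4,n1
  Y(R10) = 0.0001144 S between n4,n2
  Y(R11) = 0.5051 S between n1,n5
  Y(R12) = 0.08850 S between n4,n6
  Y(C4) = 0.000 S between n0,n7
  Y(R13) = 0.1089 S between n0,n5
  I2: injects 0.00635 A into n6 (from n0)
  V1: constraint V(n2)−V(n3) = 1.05
Assemble and solve the 10×10 MNA system:
  V(n1)=0.07493  V(n2)=1.054  V(n3)=0.004051  V(n4)=0.4866  V(n5)=0.05444  V(n6)=0.2569  V(n7)=1.002  V(n8)=1.054
  i(L1)=0.2020  i(V1)=-0.1960

1.002 V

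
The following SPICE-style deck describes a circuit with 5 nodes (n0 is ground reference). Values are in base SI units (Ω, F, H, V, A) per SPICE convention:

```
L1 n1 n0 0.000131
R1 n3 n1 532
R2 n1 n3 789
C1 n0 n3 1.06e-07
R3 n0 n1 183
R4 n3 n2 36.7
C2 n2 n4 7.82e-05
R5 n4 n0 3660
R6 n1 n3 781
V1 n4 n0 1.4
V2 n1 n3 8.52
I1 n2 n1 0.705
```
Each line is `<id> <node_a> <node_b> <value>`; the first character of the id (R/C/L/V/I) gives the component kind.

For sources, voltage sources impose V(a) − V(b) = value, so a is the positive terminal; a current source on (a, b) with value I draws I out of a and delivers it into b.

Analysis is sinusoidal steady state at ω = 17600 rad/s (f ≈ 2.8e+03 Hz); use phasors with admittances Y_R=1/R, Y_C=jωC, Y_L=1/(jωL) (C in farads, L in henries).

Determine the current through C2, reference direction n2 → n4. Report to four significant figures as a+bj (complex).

Element admittances at ω=17600 rad/s:
  Y(L1) = 0.000-0.4337j S between n1,n0
  Y(R1) = 0.001880+0.000j S between n3,n1
  Y(R2) = 0.001267+0.000j S between n1,n3
  Y(C1) = 0.000+0.001866j S between n0,n3
  Y(R3) = 0.005464+0.000j S between n0,n1
  Y(R4) = 0.02725+0.000j S between n3,n2
  Y(C2) = 0.000+1.376j S between n2,n4
  Y(R5) = 0.0002732+0.000j S between n4,n0
  Y(R6) = 0.001280+0.000j S between n1,n3
  V1: constraint V(n4)−V(n0) = 1.4
  V2: constraint V(n1)−V(n3) = 8.52
  I1: injects 0.705 A into n1 (from n2)
Assemble and solve the 6×6 MNA system:
  V(n1)=0.08926+2.254j  V(n2)=1.431+0.7075j  V(n3)=-8.431+2.254j  V(n4)=1.400+0.000j
  i(V1)=-0.9741+0.04213j  i(V2)=-0.3106+0.02640j

-0.9737+0.04213j A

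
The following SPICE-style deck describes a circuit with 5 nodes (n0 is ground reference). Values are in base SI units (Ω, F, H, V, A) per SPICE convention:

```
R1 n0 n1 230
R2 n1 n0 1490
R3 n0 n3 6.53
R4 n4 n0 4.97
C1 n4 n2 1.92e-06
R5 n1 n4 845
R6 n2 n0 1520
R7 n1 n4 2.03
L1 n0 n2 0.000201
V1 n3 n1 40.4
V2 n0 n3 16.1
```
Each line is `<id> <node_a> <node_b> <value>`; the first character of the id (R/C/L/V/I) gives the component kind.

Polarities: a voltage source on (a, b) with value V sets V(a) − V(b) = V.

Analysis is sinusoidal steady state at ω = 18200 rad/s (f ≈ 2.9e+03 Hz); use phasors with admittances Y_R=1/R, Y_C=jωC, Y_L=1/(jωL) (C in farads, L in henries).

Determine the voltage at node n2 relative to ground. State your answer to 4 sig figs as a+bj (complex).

5.863-0.3542j V

MNA unknowns: 4 node voltages V₁..V_4 plus 2 source currents (V1, V2)
R1: Y=0.004348+0.000j on G[0,1]
R2: Y=0.0006711+0.000j on G[1,0]
R3: Y=0.1531+0.000j on G[0,3]
R4: Y=0.2012+0.000j on G[4,0]
C1: Y=0.000+0.03494j on G[4,2]
R5: Y=0.001183+0.000j on G[1,4]
R6: Y=0.0006579+0.000j on G[2,0]
R7: Y=0.4926+0.000j on G[1,4]
L1: Y=0.000-0.2734j on G[0,2]
V1: row V3−V1=40.4, i_V1 at 3,1
V2: row V0−V3=16.1, i_V2 at 0,3
solve → V1=-56.50+0.000j, V2=5.863-0.3542j, V3=-16.10+0.000j, V4=-40.01+2.306j
aux → i_V1=-8.427-1.139j, i_V2=-10.89-1.139j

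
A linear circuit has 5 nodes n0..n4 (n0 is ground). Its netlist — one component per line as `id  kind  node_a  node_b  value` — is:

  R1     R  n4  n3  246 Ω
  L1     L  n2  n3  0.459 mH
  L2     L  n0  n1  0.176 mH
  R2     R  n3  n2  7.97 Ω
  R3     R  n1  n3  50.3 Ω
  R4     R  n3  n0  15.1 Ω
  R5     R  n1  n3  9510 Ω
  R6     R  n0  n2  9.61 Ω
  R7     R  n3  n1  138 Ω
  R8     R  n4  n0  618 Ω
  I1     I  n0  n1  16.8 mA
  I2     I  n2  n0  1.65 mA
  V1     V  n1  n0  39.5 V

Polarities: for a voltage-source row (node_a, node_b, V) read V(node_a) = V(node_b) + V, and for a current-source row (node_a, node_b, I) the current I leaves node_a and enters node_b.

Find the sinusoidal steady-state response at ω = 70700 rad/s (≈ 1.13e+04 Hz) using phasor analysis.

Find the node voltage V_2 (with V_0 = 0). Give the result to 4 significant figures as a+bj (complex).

Apply KCL at each of the 4 non-ground nodes and solve the resulting linear system.
Node n1: branches {L2, R3, R5, R7, I1, V1} → V_1 = 39.50+0.000j
Node n2: branches {L1, R2, R6, I2} → V_2 = 3.917-0.2621j
Node n3: branches {R1, L1, R2, R3, R4, R5, R7} → V_3 = 7.044+0.2883j
Node n4: branches {R1, R8} → V_4 = 5.038+0.2062j
Source currents: i(V1)=-0.8671+3.182j

3.917-0.2621j V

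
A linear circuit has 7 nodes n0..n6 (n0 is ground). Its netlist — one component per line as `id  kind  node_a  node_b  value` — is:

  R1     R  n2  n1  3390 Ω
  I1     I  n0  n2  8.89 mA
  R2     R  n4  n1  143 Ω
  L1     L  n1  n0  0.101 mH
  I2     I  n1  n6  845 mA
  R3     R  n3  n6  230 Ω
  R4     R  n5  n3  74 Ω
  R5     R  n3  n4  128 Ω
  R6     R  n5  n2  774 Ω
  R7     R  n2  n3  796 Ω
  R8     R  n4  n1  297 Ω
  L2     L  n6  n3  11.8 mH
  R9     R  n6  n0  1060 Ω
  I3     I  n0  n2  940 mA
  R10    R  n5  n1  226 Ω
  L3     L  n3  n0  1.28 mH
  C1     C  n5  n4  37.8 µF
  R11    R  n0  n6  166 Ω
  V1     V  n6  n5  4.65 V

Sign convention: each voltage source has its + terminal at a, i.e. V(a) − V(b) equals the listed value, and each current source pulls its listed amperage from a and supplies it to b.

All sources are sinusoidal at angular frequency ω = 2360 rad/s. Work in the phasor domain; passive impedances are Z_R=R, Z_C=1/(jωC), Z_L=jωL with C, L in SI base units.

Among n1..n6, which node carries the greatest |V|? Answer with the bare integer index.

MNA unknowns: 6 node voltages V₁..V_6 plus 1 source current (V1)
R1: Y=0.0002950+0.000j on G[2,1]
I1: z[0]−=0.00889, z[2]+=0.00889
R2: Y=0.006993+0.000j on G[4,1]
L1: Y=0.000-4.195j on G[1,0]
I2: z[1]−=0.845, z[6]+=0.845
R3: Y=0.004348+0.000j on G[3,6]
R4: Y=0.01351+0.000j on G[5,3]
R5: Y=0.007812+0.000j on G[3,4]
R6: Y=0.001292+0.000j on G[5,2]
R7: Y=0.001256+0.000j on G[2,3]
R8: Y=0.003367+0.000j on G[4,1]
L2: Y=0.000-0.03591j on G[6,3]
R9: Y=0.0009434+0.000j on G[6,0]
I3: z[0]−=0.94, z[2]+=0.94
R10: Y=0.004425+0.000j on G[5,1]
L3: Y=0.000-0.3310j on G[3,0]
C1: Y=0.000+0.08921j on G[5,4]
R11: Y=0.006024+0.000j on G[0,6]
V1: row V6−V5=4.65, i_V1 at 6,5
solve → V1=-0.06755-0.1235j, V2=342.3+9.420j, V3=1.212+3.959j, V4=14.11+19.69j, V5=17.79+16.91j, V6=22.44+16.91j
aux → i_V1=0.1314+0.5881j

2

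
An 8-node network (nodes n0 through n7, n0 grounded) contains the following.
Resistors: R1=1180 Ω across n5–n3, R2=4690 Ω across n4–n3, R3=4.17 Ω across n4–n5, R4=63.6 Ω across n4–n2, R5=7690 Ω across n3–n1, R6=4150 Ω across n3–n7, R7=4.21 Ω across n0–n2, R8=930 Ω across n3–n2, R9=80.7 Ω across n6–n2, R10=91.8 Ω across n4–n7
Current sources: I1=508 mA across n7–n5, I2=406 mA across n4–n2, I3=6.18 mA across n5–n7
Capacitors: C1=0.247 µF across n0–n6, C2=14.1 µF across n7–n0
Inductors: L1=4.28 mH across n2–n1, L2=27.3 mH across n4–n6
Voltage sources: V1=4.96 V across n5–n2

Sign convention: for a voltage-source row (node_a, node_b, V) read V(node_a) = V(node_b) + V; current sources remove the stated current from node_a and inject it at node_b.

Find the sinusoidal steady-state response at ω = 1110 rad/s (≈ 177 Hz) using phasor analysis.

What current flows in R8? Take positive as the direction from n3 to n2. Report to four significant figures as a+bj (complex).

Apply KCL at each of the 7 non-ground nodes and solve the resulting linear system.
Node n1: branches {L1, R5} → V_1 = 1.330+0.8636j
Node n2: branches {I2, R4, L1, R7, R8, R9, V1} → V_2 = 1.331+0.8633j
Node n3: branches {R1, R2, R5, R6, R8} → V_3 = 1.805+2.787j
Node n4: branches {R2, R3, I2, R4, L2, R10} → V_4 = 3.573+1.653j
Node n5: branches {R1, I1, R3, I3, V1} → V_5 = 6.291+0.8633j
Node n6: branches {C1, R9, L2} → V_6 = 3.584+0.8133j
Node n7: branches {I1, C2, R6, I3, R10} → V_7 = -13.16+20.18j
Source currents: i(V1)=-0.1537+0.1909j

0.0005097+0.002069j A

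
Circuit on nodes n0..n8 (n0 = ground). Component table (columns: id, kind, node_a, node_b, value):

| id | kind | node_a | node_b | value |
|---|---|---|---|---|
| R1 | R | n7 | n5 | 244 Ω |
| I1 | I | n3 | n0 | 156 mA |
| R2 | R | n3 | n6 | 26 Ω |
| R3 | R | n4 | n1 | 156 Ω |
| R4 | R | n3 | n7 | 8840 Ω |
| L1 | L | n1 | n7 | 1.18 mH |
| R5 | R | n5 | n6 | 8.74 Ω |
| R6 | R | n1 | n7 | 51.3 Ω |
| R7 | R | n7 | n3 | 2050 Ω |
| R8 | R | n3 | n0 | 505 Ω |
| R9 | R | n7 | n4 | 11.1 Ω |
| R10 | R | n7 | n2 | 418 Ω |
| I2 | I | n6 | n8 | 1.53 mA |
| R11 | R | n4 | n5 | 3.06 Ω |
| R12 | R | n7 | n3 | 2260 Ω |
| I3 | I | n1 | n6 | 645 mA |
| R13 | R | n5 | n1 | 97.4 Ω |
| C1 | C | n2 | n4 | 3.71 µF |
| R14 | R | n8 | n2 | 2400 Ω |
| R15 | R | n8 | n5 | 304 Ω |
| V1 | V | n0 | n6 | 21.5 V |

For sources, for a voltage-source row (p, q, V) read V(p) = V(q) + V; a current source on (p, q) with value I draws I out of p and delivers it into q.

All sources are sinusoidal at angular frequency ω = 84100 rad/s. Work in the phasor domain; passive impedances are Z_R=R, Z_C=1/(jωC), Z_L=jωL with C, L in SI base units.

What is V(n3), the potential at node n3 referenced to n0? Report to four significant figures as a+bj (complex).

-24.49+0.01834j V

MNA unknowns: 8 node voltages V₁..V_8 plus 1 source current (V1)
R1: Y=0.004098+0.000j on G[7,5]
I1: z[3]−=0.156, z[0]+=0.156
R2: Y=0.03846+0.000j on G[3,6]
R3: Y=0.006410+0.000j on G[4,1]
R4: Y=0.0001131+0.000j on G[3,7]
L1: Y=0.000-0.01008j on G[1,7]
R5: Y=0.1144+0.000j on G[5,6]
R6: Y=0.01949+0.000j on G[1,7]
R7: Y=0.0004878+0.000j on G[7,3]
R8: Y=0.001980+0.000j on G[3,0]
R9: Y=0.09009+0.000j on G[7,4]
R10: Y=0.002392+0.000j on G[7,2]
I2: z[6]−=0.00153, z[8]+=0.00153
R11: Y=0.3268+0.000j on G[4,5]
R12: Y=0.0004425+0.000j on G[7,3]
I3: z[1]−=0.645, z[6]+=0.645
R13: Y=0.01027+0.000j on G[5,1]
C1: Y=0.000+0.3120j on G[2,4]
R14: Y=0.0004167+0.000j on G[8,2]
R15: Y=0.003289+0.000j on G[8,5]
V1: row V0−V6=21.5, i_V1 at 0,6
solve → V1=-46.36-3.691j, V2=-28.34+0.1209j, V3=-24.49+0.01834j, V4=-28.34+0.09763j, V5=-27.06-0.006483j, V6=-21.50+0.000j, V7=-31.64+0.7292j, V8=-26.79+0.007837j
aux → i_V1=0.1075+3.632e-05j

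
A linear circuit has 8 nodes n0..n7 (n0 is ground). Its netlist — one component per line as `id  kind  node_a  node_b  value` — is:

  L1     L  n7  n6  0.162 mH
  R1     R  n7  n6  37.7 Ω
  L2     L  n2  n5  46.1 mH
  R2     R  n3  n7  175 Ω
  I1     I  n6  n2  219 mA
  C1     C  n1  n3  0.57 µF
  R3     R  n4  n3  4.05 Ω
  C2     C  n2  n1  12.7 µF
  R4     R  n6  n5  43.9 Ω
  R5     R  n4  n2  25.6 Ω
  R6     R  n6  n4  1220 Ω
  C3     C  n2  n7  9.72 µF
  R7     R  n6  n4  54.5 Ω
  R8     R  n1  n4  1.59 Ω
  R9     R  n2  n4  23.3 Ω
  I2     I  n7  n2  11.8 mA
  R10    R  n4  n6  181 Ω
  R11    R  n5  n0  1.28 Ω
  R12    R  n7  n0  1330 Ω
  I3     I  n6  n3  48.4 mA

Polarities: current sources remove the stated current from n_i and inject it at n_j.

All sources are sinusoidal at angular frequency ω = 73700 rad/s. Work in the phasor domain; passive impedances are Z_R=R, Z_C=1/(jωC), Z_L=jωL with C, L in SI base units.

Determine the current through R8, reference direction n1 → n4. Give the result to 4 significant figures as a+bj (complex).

-0.01411+0.04607j A

MNA unknowns: 7 node voltages V₁..V_7
L1: Y=0.000-0.08376j on G[7,6]
R1: Y=0.02653+0.000j on G[7,6]
L2: Y=0.000-0.0002943j on G[2,5]
R2: Y=0.005714+0.000j on G[3,7]
I1: z[6]−=0.219, z[2]+=0.219
C1: Y=0.000+0.04201j on G[1,3]
R3: Y=0.2469+0.000j on G[4,3]
C2: Y=0.000+0.9360j on G[2,1]
R4: Y=0.02278+0.000j on G[6,5]
R5: Y=0.03906+0.000j on G[4,2]
R6: Y=0.0008197+0.000j on G[6,4]
C3: Y=0.000+0.7164j on G[2,7]
R7: Y=0.01835+0.000j on G[6,4]
R8: Y=0.6289+0.000j on G[1,4]
R9: Y=0.04292+0.000j on G[2,4]
I2: z[7]−=0.0118, z[2]+=0.0118
R10: Y=0.005525+0.000j on G[4,6]
R11: Y=0.7812+0.000j on G[5,0]
R12: Y=0.0007519+0.000j on G[7,0]
I3: z[6]−=0.0484, z[3]+=0.0484
solve → V1=1.170+1.951j, V2=1.210+1.970j, V3=1.370+1.854j, V4=1.192+1.877j, V5=-0.001225-0.002228j, V6=-0.06872-0.06298j, V7=1.273+2.315j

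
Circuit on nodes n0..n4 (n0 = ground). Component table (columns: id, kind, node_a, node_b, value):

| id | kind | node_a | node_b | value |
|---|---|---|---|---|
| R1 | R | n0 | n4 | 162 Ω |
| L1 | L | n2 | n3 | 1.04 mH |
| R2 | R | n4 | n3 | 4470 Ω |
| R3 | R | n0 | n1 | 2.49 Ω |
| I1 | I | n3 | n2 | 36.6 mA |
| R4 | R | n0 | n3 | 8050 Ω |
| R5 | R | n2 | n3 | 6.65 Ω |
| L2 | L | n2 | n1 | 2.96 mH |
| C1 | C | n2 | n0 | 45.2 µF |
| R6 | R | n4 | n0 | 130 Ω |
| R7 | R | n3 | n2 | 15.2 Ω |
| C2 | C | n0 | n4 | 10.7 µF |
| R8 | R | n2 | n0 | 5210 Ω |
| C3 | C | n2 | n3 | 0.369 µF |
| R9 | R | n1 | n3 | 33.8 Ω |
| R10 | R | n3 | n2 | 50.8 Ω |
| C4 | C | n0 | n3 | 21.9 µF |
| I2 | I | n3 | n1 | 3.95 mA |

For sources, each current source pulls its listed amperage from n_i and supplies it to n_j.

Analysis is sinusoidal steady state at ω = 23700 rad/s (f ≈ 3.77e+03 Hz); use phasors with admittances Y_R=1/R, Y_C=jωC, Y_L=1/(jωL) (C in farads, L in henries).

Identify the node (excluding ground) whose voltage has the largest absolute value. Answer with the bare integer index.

3

MNA unknowns: 4 node voltages V₁..V_4
R1: Y=0.006173+0.000j on G[0,4]
L1: Y=0.000-0.04057j on G[2,3]
R2: Y=0.0002237+0.000j on G[4,3]
R3: Y=0.4016+0.000j on G[0,1]
I1: z[3]−=0.0366, z[2]+=0.0366
R4: Y=0.0001242+0.000j on G[0,3]
R5: Y=0.1504+0.000j on G[2,3]
L2: Y=0.000-0.01425j on G[2,1]
C1: Y=0.000+1.071j on G[2,0]
R6: Y=0.007692+0.000j on G[4,0]
R7: Y=0.06579+0.000j on G[3,2]
C2: Y=0.000+0.2536j on G[0,4]
R8: Y=0.0001919+0.000j on G[2,0]
C3: Y=0.000+0.008745j on G[2,3]
R9: Y=0.02959+0.000j on G[1,3]
R10: Y=0.01969+0.000j on G[3,2]
C4: Y=0.000+0.5190j on G[0,3]
I2: z[3]−=0.00395, z[1]+=0.00395
solve → V1=0.005445+0.003184j, V2=0.01879-0.02357j, V3=-0.04126+0.05283j, V4=4.445e-05+3.887e-05j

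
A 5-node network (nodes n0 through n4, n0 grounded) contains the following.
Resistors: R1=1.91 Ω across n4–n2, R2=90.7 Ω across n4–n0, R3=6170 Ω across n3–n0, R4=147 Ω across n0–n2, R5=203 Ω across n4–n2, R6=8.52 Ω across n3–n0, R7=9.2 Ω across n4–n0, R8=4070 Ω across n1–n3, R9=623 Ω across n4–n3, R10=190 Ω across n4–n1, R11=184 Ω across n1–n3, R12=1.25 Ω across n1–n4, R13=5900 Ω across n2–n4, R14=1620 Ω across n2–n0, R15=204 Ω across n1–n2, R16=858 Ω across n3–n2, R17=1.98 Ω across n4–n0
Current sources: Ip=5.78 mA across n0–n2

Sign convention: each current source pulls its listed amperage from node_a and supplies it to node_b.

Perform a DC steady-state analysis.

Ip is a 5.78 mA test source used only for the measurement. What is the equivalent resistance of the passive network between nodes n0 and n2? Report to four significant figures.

MNA unknowns: 4 node voltages V₁..V_4
R1: Y=0.5236 on G[4,2]
R2: Y=0.01103 on G[4,0]
R3: Y=0.0001621 on G[3,0]
R4: Y=0.006803 on G[0,2]
R5: Y=0.004926 on G[4,2]
R6: Y=0.1174 on G[3,0]
R7: Y=0.1087 on G[4,0]
R8: Y=0.0002457 on G[1,3]
R9: Y=0.001605 on G[4,3]
R10: Y=0.005263 on G[4,1]
R11: Y=0.005435 on G[1,3]
R12: Y=0.8000 on G[1,4]
R13: Y=0.0001695 on G[2,4]
R14: Y=0.0006173 on G[2,0]
R15: Y=0.004902 on G[1,2]
R16: Y=0.001166 on G[3,2]
R17: Y=0.5051 on G[4,0]
Ip: z[0]−=0.00578, z[2]+=0.00578
solve → V1=0.008896, V2=0.01941, V3=0.0006940, V4=0.008890

R_eq = 3.359 Ω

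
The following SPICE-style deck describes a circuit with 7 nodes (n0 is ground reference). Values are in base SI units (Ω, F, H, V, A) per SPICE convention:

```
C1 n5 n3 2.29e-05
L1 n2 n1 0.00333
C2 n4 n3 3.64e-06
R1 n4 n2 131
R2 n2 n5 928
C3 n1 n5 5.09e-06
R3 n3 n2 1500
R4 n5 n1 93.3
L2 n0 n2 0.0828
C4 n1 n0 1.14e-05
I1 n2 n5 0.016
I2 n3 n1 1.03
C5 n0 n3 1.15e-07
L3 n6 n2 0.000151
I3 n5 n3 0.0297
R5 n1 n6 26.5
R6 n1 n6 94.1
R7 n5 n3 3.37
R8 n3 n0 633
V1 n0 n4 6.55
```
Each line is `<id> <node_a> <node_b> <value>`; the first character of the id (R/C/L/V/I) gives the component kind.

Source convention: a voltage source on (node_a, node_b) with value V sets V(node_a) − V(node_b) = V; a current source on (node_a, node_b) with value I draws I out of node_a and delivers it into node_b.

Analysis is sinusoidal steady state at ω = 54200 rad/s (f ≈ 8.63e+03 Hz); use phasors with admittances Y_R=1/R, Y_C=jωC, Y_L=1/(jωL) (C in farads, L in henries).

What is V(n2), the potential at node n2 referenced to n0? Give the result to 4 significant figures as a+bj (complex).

MNA unknowns: 6 node voltages V₁..V_6 plus 1 source current (V1)
C1: Y=0.000+1.241j on G[5,3]
L1: Y=0.000-0.005541j on G[2,1]
C2: Y=0.000+0.1973j on G[4,3]
R1: Y=0.007634+0.000j on G[4,2]
R2: Y=0.001078+0.000j on G[2,5]
C3: Y=0.000+0.2759j on G[1,5]
R3: Y=0.0006667+0.000j on G[3,2]
R4: Y=0.01072+0.000j on G[5,1]
L2: Y=0.000-0.0002228j on G[0,2]
C4: Y=0.000+0.6179j on G[1,0]
I1: z[2]−=0.016, z[5]+=0.016
I2: z[3]−=1.03, z[1]+=1.03
C5: Y=0.000+0.006233j on G[0,3]
L3: Y=0.000-0.1222j on G[6,2]
I3: z[5]−=0.0297, z[3]+=0.0297
R5: Y=0.03774+0.000j on G[1,6]
R6: Y=0.01063+0.000j on G[1,6]
R7: Y=0.2967+0.000j on G[5,3]
R8: Y=0.001580+0.000j on G[3,0]
V1: row V0−V4=6.55, i_V1 at 0,4
solve → V1=-0.9032-0.5854j, V2=-1.998-0.9013j, V3=-3.591+1.919j, V4=-6.550+0.000j, V5=-3.049+1.563j, V6=-1.958-0.4839j
aux → i_V1=0.3438-0.5770j

-1.998-0.9013j V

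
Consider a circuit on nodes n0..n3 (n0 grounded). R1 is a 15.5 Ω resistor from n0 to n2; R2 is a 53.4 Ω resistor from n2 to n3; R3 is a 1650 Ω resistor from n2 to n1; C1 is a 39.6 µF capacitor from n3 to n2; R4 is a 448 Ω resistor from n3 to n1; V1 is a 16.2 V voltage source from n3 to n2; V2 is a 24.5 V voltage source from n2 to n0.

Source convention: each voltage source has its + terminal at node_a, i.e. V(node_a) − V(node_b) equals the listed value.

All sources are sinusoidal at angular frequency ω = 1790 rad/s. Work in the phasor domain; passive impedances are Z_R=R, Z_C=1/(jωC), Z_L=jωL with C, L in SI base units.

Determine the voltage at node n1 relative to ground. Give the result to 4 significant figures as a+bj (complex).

Apply KCL at each of the 3 non-ground nodes and solve the resulting linear system.
Node n1: branches {R3, R4} → V_1 = 37.24+0.000j
Node n2: branches {R1, R2, R3, C1, V1, V2} → V_2 = 24.50+0.000j
Node n3: branches {R2, C1, R4, V1} → V_3 = 40.70+0.000j
Source currents: i(V1)=-0.3111-1.148j, i(V2)=-1.581+0.000j

37.24+0.000j V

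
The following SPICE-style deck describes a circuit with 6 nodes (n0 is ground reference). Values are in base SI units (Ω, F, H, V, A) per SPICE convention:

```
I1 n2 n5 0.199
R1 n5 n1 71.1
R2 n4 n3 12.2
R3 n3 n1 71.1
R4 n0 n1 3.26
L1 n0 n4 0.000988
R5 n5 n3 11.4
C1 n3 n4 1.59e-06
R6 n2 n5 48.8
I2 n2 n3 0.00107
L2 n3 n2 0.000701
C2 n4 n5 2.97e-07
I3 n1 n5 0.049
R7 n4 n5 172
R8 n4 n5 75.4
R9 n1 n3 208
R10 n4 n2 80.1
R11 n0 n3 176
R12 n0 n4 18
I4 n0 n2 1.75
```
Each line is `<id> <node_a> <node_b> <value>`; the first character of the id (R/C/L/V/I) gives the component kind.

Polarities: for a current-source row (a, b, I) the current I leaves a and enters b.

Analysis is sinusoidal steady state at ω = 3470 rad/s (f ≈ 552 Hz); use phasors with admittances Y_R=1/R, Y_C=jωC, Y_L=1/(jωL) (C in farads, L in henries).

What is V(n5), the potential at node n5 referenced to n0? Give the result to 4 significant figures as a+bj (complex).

12.02+2.904j V

Element admittances at ω=3470 rad/s:
  I1: injects 0.199 A into n5 (from n2)
  Y(R1) = 0.01406+0.000j S between n5,n1
  Y(R2) = 0.08197+0.000j S between n4,n3
  Y(R3) = 0.01406+0.000j S between n3,n1
  Y(R4) = 0.3067+0.000j S between n0,n1
  Y(L1) = 0.000-0.2917j S between n0,n4
  Y(R5) = 0.08772+0.000j S between n5,n3
  Y(C1) = 0.000+0.005517j S between n3,n4
  Y(R6) = 0.02049+0.000j S between n2,n5
  I2: injects 0.00107 A into n3 (from n2)
  Y(L2) = 0.000-0.4111j S between n3,n2
  Y(C2) = 0.000+0.001031j S between n4,n5
  I3: injects 0.049 A into n5 (from n1)
  Y(R7) = 0.005814+0.000j S between n4,n5
  Y(R8) = 0.01326+0.000j S between n4,n5
  Y(R9) = 0.004808+0.000j S between n1,n3
  Y(R10) = 0.01248+0.000j S between n4,n2
  Y(R11) = 0.005682+0.000j S between n0,n3
  Y(R12) = 0.05556+0.000j S between n0,n4
  I4: injects 1.75 A into n2 (from n0)
Assemble and solve the 5×5 MNA system:
  V(n1)=1.078+0.2567j  V(n2)=13.23+5.799j  V(n3)=13.05+2.456j  V(n4)=1.154+4.392j  V(n5)=12.02+2.904j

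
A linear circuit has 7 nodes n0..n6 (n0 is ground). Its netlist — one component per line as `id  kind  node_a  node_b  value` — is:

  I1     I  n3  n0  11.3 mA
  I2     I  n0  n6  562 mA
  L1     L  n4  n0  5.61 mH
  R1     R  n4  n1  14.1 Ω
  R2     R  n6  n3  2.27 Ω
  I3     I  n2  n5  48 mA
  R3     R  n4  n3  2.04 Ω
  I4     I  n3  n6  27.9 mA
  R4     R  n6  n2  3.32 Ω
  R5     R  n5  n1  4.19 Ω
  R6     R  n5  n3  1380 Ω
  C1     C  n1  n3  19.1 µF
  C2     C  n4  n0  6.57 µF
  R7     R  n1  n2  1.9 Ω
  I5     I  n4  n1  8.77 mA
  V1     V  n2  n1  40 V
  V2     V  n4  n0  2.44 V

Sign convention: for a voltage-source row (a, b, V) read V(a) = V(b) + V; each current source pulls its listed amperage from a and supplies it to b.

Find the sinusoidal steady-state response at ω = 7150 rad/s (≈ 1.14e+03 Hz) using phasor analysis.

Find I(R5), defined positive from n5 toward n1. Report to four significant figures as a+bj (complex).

0.06367-0.008940j A

MNA unknowns: 6 node voltages V₁..V_6 plus 2 source currents (V1, V2)
I1: z[3]−=0.0113, z[0]+=0.0113
I2: z[0]−=0.562, z[6]+=0.562
L1: Y=0.000-0.02493j on G[4,0]
R1: Y=0.07092+0.000j on G[4,1]
R2: Y=0.4405+0.000j on G[6,3]
I3: z[2]−=0.048, z[5]+=0.048
R3: Y=0.4902+0.000j on G[4,3]
I4: z[3]−=0.0279, z[6]+=0.0279
R4: Y=0.3012+0.000j on G[6,2]
R5: Y=0.2387+0.000j on G[5,1]
R6: Y=0.0007246+0.000j on G[5,3]
C1: Y=0.000+0.1366j on G[1,3]
C2: Y=0.000+0.04698j on G[4,0]
R7: Y=0.5263+0.000j on G[1,2]
I5: z[4]−=0.00877, z[1]+=0.00877
V1: row V2−V1=40, i_V1 at 2,1
V2: row V4−V0=2.44, i_V2 at 4,0
solve → V1=-15.69+10.81j, V2=24.31+10.81j, V3=6.204-1.564j, V4=2.440+0.000j, V5=-15.42+10.77j, V6=14.35+3.461j
aux → i_V1=-24.10-2.214j, i_V2=0.5507-0.05379j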